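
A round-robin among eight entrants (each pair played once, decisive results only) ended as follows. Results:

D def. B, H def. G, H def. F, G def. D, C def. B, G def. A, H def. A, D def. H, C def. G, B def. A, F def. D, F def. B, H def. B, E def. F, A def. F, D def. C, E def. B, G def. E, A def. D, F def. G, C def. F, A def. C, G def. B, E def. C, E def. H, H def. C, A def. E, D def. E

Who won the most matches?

Win totals: A 4, B 1, C 3, D 4, E 4, F 3, G 4, H 5.
H leads with 5 wins (next highest: 4).

H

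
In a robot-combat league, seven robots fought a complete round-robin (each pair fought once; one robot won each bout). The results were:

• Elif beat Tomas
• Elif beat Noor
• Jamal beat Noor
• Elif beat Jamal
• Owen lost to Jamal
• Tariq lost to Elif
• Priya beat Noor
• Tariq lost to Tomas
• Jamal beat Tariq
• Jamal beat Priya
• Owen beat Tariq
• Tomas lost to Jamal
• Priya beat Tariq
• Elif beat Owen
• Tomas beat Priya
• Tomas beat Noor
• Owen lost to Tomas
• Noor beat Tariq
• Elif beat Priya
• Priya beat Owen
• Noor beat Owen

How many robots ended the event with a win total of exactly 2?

Win totals: Elif 6, Noor 2, Tomas 4, Owen 1, Priya 3, Tariq 0, Jamal 5.
Exactly 2: Noor — 1 robot.

1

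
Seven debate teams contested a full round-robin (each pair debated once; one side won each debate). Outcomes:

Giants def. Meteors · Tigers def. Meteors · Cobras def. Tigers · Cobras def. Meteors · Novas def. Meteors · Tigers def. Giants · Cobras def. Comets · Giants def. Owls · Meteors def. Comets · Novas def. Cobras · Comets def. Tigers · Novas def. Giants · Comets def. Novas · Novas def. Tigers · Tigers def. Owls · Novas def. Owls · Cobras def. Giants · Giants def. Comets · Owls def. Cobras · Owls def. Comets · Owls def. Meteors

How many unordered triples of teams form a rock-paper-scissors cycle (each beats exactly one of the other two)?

Win totals: Meteors 1, Tigers 3, Cobras 4, Comets 2, Novas 5, Giants 3, Owls 3.
A team with w wins dominates both others in C(w,2) triples; summing gives 0 + 3 + 6 + 1 + 10 + 3 + 3 = 26 transitive triples.
Total triples C(7,3) = 35, so cyclic triples = 35 − 26 = 9.

9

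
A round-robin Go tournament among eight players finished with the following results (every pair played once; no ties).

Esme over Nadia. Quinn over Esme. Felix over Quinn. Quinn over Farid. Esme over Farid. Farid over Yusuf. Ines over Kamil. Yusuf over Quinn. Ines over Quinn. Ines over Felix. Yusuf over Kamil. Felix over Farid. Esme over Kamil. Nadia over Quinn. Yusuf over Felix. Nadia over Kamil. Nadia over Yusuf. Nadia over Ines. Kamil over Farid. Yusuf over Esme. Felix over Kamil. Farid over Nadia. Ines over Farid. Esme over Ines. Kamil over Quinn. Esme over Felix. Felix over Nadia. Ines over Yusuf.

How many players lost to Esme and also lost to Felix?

Esme beat: Nadia, Farid, Ines, Kamil, Felix.
Felix beat: Nadia, Quinn, Farid, Kamil.
Both beat: Nadia, Farid, Kamil — 3.

3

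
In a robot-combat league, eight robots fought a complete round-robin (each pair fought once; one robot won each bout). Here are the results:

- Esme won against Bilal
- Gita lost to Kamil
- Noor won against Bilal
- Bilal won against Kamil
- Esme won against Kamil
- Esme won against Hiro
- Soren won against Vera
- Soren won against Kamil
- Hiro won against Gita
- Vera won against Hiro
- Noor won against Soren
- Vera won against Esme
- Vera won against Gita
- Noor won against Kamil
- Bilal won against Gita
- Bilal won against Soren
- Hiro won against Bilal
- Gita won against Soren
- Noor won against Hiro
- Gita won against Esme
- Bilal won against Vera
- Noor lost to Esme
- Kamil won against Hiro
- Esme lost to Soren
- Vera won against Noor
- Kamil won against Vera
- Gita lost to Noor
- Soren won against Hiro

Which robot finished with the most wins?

Noor

Win totals: Vera 4, Hiro 2, Gita 2, Esme 4, Kamil 3, Bilal 4, Soren 4, Noor 5.
Noor leads with 5 wins (next highest: 4).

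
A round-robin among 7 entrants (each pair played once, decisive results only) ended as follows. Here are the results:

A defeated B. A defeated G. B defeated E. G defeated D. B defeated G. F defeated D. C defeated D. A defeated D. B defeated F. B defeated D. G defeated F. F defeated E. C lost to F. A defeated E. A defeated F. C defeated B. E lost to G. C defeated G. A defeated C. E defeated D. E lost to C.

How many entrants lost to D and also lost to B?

D beat: no one.
B beat: D, E, F, G.
No one was beaten by both.

0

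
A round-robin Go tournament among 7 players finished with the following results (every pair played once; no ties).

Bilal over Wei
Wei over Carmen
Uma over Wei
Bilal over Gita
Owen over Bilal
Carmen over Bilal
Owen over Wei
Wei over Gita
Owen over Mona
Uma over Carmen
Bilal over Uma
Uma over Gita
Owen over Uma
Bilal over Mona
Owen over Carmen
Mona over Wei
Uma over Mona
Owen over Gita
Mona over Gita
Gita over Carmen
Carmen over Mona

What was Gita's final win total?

Gita's results: beat Carmen; lost to Bilal, Uma, Wei, Mona, Owen.
That is 1 win.

1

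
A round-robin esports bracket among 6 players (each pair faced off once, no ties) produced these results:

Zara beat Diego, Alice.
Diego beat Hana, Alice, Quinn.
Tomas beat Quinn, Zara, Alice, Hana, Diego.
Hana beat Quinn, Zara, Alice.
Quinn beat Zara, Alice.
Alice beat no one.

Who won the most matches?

Tomas

Win totals: Tomas 5, Quinn 2, Alice 0, Zara 2, Hana 3, Diego 3.
Tomas leads with 5 wins (next highest: 3).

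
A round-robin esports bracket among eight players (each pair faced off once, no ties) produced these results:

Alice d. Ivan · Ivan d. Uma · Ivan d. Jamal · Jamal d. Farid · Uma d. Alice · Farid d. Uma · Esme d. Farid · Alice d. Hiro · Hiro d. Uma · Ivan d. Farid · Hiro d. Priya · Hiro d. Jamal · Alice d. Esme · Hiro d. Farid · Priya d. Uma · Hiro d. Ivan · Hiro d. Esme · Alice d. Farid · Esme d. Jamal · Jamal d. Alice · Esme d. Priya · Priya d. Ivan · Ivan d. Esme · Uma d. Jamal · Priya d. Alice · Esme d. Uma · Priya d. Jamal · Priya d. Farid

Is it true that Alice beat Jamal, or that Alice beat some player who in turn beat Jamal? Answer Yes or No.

Yes

Alice did not beat Jamal directly.
Alice beat Ivan, Esme, Farid, Hiro. Of those, Ivan beat Jamal.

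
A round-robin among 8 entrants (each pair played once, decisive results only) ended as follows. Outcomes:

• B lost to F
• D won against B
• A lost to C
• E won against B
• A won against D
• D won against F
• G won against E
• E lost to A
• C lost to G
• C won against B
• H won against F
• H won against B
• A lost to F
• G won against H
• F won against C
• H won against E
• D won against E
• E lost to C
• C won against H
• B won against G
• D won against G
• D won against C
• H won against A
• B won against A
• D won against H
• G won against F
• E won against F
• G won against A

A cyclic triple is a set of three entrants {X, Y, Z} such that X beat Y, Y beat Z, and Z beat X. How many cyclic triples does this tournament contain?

13

Win totals: A 2, B 2, C 4, D 6, E 2, F 3, G 5, H 4.
An entrant with w wins dominates both others in C(w,2) triples; summing gives 1 + 1 + 6 + 15 + 1 + 3 + 10 + 6 = 43 transitive triples.
Total triples C(8,3) = 56, so cyclic triples = 56 − 43 = 13.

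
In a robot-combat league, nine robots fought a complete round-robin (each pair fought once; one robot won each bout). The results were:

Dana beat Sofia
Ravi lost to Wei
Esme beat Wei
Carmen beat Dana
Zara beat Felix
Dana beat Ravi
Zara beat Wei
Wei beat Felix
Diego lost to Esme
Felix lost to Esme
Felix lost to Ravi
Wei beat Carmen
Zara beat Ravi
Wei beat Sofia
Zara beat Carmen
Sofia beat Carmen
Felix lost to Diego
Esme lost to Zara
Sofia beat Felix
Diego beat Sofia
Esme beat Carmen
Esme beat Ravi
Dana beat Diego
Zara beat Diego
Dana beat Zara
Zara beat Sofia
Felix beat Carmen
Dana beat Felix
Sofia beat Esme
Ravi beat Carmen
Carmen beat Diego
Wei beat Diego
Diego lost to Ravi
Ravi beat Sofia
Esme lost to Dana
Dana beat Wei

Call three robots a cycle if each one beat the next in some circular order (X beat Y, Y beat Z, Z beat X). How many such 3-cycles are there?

Win totals: Felix 1, Sofia 3, Wei 5, Dana 7, Zara 7, Esme 5, Diego 2, Ravi 4, Carmen 2.
A robot with w wins dominates both others in C(w,2) triples; summing gives 0 + 3 + 10 + 21 + 21 + 10 + 1 + 6 + 1 = 73 transitive triples.
Total triples C(9,3) = 84, so cyclic triples = 84 − 73 = 11.

11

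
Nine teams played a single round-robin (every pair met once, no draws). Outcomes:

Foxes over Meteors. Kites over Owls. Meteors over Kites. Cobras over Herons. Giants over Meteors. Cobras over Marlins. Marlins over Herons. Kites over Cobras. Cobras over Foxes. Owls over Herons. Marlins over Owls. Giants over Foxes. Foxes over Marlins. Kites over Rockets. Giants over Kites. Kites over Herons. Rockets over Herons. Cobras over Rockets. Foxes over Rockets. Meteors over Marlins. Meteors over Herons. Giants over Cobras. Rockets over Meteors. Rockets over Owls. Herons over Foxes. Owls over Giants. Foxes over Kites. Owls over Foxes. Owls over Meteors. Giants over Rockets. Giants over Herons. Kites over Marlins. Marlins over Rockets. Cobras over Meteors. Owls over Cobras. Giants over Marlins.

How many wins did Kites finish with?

Kites' results: beat Herons, Cobras, Marlins, Rockets, Owls; lost to Foxes, Meteors, Giants.
That is 5 wins.

5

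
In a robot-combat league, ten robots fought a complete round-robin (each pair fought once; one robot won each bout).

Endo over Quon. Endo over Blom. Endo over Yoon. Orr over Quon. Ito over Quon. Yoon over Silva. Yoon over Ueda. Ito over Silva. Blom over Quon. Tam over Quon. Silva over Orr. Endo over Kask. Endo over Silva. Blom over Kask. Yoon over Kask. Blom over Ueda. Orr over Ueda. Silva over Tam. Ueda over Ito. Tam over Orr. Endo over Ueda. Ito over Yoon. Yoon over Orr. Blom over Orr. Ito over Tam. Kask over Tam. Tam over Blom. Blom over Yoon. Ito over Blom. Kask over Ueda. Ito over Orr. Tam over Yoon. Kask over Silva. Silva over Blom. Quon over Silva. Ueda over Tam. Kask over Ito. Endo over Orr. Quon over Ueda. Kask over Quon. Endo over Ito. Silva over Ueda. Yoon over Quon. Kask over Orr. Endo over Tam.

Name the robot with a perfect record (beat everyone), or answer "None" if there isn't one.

Endo has 9 wins out of 9 opponents — a perfect record.

Endo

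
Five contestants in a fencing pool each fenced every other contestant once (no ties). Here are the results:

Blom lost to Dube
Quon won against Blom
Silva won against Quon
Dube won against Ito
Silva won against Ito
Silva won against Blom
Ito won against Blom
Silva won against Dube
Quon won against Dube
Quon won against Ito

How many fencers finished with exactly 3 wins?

1

Win totals: Dube 2, Ito 1, Quon 3, Silva 4, Blom 0.
Exactly 3: Quon — 1 fencer.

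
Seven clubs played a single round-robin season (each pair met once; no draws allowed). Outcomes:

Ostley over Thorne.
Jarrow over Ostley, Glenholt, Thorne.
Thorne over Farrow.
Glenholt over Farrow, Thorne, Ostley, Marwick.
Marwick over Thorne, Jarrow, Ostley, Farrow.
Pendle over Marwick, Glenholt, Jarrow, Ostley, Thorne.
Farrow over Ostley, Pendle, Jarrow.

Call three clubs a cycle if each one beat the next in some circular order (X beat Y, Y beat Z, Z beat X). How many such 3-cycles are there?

7

Win totals: Thorne 1, Ostley 1, Pendle 5, Jarrow 3, Glenholt 4, Farrow 3, Marwick 4.
A club with w wins dominates both others in C(w,2) triples; summing gives 0 + 0 + 10 + 3 + 6 + 3 + 6 = 28 transitive triples.
Total triples C(7,3) = 35, so cyclic triples = 35 − 28 = 7.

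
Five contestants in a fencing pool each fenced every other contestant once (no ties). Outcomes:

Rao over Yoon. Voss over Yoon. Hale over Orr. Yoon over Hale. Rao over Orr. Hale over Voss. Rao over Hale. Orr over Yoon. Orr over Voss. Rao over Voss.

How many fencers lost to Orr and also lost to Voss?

1

Orr beat: Voss, Yoon.
Voss beat: Yoon.
Both beat: Yoon — 1.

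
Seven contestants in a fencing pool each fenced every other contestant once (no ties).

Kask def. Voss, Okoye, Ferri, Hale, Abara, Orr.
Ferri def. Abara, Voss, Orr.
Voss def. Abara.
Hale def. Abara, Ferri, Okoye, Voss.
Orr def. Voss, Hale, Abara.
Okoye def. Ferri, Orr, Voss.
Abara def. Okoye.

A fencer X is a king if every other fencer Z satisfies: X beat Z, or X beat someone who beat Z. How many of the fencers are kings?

1

Abara cannot reach Kask, Hale in two steps.
Orr cannot reach Kask in two steps.
Voss cannot reach Orr, Kask, Hale, Ferri in two steps.
Kask reaches everyone (king).
Hale cannot reach Kask in two steps.
Ferri cannot reach Kask in two steps.
Okoye cannot reach Kask in two steps.
Kings: Kask — 1.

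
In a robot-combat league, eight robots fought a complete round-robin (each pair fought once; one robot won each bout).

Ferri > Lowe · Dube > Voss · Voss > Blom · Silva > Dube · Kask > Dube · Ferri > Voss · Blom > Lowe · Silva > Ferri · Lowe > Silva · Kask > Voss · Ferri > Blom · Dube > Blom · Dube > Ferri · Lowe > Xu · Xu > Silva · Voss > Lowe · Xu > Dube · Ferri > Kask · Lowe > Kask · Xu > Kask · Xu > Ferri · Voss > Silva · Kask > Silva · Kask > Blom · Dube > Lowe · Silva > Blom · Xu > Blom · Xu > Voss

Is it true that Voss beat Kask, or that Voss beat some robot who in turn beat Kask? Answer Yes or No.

Voss did not beat Kask directly.
Voss beat Lowe, Silva, Blom. Of those, Lowe beat Kask.

Yes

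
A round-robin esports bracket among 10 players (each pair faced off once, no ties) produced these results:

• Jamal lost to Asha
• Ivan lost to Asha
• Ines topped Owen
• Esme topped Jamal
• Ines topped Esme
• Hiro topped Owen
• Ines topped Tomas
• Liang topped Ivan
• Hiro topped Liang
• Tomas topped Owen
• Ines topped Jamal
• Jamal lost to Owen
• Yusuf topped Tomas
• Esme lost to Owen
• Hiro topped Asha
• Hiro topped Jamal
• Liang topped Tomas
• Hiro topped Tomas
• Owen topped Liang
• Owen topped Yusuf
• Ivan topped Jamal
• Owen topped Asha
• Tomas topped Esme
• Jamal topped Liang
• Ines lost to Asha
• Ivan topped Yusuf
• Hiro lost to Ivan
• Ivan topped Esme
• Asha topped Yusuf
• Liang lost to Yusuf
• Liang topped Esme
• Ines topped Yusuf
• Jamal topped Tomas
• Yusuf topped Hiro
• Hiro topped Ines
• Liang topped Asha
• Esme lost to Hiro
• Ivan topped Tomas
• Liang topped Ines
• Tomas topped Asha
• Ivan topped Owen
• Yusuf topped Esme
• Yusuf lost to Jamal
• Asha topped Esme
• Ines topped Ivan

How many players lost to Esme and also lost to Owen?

Esme beat: Jamal.
Owen beat: Liang, Asha, Esme, Jamal, Yusuf.
Both beat: Jamal — 1.

1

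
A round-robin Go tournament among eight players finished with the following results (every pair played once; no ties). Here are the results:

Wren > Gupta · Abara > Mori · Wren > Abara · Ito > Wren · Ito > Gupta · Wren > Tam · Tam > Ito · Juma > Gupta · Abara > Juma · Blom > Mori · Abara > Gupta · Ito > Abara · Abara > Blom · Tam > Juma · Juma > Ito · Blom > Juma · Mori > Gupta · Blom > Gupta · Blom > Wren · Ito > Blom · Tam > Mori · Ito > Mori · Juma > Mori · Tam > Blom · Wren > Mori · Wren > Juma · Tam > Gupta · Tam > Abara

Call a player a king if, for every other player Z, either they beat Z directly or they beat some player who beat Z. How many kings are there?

4

Abara cannot reach Tam in two steps.
Gupta cannot reach Abara, Wren, Blom, Mori, Ito, Tam, Juma in two steps.
Wren reaches everyone (king).
Blom reaches everyone (king).
Mori cannot reach Abara, Wren, Blom, Ito, Tam, Juma in two steps.
Ito reaches everyone (king).
Tam reaches everyone (king).
Juma cannot reach Tam in two steps.
Kings: Wren, Blom, Ito, Tam — 4.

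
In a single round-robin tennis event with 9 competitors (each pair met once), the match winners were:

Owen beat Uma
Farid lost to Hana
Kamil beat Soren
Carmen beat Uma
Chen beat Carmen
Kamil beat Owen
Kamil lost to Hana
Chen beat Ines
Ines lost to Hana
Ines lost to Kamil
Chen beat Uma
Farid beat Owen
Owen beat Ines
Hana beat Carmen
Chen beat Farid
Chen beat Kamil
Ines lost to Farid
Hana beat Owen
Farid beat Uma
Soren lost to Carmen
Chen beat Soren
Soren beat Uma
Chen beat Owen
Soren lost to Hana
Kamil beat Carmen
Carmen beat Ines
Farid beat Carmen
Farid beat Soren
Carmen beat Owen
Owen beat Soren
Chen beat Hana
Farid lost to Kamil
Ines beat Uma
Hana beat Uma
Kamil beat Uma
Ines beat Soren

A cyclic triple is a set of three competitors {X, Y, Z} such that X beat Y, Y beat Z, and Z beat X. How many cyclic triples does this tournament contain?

0

Win totals: Uma 0, Hana 7, Kamil 6, Farid 5, Owen 3, Carmen 4, Ines 2, Soren 1, Chen 8.
A competitor with w wins dominates both others in C(w,2) triples; summing gives 0 + 21 + 15 + 10 + 3 + 6 + 1 + 0 + 28 = 84 transitive triples.
Total triples C(9,3) = 84, so cyclic triples = 84 − 84 = 0.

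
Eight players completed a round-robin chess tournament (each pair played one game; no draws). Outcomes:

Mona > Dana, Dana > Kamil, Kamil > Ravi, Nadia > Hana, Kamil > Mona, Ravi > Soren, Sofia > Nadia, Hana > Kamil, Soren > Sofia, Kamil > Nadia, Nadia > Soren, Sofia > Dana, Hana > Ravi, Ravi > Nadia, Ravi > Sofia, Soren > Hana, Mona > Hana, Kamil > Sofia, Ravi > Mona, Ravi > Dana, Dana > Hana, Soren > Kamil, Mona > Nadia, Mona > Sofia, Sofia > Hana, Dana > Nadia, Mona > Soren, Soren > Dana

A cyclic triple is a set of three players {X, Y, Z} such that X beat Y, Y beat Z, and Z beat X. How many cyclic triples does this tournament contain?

Win totals: Kamil 4, Ravi 5, Mona 5, Hana 2, Nadia 2, Sofia 3, Dana 3, Soren 4.
A player with w wins dominates both others in C(w,2) triples; summing gives 6 + 10 + 10 + 1 + 1 + 3 + 3 + 6 = 40 transitive triples.
Total triples C(8,3) = 56, so cyclic triples = 56 − 40 = 16.

16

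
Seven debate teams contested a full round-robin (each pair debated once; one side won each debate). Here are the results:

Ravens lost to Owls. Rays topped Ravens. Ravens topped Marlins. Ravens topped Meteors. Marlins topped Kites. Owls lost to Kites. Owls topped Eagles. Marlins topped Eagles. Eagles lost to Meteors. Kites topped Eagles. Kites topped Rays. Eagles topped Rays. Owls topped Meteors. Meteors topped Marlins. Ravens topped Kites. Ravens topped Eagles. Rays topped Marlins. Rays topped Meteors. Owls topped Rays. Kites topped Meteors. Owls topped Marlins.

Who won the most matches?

Win totals: Owls 5, Meteors 2, Ravens 4, Rays 3, Kites 4, Eagles 1, Marlins 2.
Owls leads with 5 wins (next highest: 4).

Owls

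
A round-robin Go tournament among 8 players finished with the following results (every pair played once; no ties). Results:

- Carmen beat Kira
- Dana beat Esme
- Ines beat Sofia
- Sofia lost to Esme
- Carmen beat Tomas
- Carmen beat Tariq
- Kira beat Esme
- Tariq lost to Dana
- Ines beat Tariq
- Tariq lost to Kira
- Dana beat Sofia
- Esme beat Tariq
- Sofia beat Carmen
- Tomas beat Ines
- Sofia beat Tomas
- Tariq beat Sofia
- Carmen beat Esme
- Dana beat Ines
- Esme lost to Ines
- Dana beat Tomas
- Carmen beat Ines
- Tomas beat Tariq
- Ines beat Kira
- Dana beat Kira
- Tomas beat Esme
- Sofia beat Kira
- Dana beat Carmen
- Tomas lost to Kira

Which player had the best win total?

Win totals: Tariq 1, Sofia 3, Tomas 3, Ines 4, Esme 2, Dana 7, Kira 3, Carmen 5.
Dana leads with 7 wins (next highest: 5).

Dana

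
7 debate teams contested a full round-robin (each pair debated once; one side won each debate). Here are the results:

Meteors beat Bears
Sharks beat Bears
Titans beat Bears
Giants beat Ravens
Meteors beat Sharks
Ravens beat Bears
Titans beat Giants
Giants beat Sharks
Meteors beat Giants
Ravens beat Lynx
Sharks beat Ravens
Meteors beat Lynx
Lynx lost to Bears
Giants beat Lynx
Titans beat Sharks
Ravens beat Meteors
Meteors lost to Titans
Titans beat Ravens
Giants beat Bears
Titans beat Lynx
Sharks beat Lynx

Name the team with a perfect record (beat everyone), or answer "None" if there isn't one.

Titans

Titans has 6 wins out of 6 opponents — a perfect record.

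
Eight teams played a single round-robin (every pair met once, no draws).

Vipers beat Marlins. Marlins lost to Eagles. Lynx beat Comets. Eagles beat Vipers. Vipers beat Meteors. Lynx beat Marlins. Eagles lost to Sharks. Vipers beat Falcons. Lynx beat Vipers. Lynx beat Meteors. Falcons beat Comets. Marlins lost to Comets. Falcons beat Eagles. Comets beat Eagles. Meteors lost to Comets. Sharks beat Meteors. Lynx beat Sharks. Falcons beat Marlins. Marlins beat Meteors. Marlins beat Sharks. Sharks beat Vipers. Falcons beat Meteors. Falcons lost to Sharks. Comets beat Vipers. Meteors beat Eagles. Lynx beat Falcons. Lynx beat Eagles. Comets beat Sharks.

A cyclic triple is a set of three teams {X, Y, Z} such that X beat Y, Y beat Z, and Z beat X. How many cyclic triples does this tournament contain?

Win totals: Lynx 7, Marlins 2, Meteors 1, Comets 5, Sharks 4, Eagles 2, Vipers 3, Falcons 4.
A team with w wins dominates both others in C(w,2) triples; summing gives 21 + 1 + 0 + 10 + 6 + 1 + 3 + 6 = 48 transitive triples.
Total triples C(8,3) = 56, so cyclic triples = 56 − 48 = 8.

8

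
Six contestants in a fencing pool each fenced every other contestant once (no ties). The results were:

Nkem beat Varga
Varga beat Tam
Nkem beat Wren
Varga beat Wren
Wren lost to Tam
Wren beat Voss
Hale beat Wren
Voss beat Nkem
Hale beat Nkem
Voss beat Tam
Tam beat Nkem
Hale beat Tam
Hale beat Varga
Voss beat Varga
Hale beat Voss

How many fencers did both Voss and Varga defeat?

1

Voss beat: Tam, Varga, Nkem.
Varga beat: Tam, Wren.
Both beat: Tam — 1.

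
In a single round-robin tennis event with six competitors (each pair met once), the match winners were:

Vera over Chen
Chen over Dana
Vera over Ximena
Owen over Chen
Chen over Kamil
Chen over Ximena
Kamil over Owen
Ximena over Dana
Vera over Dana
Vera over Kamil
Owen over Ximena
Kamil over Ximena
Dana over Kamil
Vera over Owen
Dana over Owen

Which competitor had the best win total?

Win totals: Owen 2, Dana 2, Chen 3, Ximena 1, Kamil 2, Vera 5.
Vera leads with 5 wins (next highest: 3).

Vera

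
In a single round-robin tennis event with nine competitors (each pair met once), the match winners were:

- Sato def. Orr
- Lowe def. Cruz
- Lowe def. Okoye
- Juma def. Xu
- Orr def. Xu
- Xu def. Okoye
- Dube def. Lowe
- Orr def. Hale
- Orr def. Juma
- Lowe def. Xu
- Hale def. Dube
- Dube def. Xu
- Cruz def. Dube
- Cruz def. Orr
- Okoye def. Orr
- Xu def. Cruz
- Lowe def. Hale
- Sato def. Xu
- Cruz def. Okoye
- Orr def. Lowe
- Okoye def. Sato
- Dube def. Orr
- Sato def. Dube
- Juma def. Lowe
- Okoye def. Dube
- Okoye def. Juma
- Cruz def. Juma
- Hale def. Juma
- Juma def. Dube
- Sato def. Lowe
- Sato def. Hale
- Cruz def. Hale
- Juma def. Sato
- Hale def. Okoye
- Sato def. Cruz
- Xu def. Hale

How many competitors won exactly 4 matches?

4

Win totals: Dube 3, Lowe 4, Cruz 5, Xu 3, Orr 4, Sato 6, Okoye 4, Hale 3, Juma 4.
Exactly 4: Lowe, Orr, Okoye, Juma — 4 competitors.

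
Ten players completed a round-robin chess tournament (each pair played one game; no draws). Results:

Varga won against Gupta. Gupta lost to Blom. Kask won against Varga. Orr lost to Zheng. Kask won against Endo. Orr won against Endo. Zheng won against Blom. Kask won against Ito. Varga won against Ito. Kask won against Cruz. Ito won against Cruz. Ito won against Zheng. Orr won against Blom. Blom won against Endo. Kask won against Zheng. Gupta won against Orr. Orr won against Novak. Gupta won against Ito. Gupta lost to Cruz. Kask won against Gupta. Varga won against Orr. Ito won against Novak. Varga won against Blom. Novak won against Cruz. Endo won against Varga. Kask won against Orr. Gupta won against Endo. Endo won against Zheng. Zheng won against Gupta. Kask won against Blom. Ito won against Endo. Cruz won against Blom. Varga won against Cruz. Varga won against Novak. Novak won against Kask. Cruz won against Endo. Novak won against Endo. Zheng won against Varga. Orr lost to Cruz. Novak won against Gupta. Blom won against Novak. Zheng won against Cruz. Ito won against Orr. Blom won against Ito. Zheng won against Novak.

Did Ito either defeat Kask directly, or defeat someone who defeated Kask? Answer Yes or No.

Yes

Ito did not beat Kask directly.
Ito beat Zheng, Novak, Endo, Cruz, Orr. Of those, Novak beat Kask.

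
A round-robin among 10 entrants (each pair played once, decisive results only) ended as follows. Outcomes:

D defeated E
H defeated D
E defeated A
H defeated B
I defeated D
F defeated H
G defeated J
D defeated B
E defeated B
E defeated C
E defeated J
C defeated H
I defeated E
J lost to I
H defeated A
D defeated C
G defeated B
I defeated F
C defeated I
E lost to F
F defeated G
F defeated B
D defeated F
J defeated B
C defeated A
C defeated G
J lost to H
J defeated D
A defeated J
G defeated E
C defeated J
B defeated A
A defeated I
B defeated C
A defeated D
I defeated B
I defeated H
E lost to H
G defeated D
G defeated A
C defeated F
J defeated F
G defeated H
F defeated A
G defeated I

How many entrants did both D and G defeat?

2

D beat: B, C, E, F.
G beat: A, B, D, E, H, I, J.
Both beat: B, E — 2.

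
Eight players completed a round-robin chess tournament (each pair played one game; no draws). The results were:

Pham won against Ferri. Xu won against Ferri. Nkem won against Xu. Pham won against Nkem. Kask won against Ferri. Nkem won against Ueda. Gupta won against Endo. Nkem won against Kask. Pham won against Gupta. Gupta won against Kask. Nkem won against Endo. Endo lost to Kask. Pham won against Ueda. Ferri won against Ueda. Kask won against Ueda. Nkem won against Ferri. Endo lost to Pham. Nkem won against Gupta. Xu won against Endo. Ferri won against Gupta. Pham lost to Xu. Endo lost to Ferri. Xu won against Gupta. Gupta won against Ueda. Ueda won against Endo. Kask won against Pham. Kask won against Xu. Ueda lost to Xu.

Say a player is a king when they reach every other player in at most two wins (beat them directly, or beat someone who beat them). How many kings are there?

Ferri cannot reach Pham, Nkem, Xu in two steps.
Pham reaches everyone (king).
Nkem reaches everyone (king).
Gupta cannot reach Nkem in two steps.
Endo cannot reach Ferri, Pham, Nkem, Gupta, Kask, Xu, Ueda in two steps.
Kask reaches everyone (king).
Xu reaches everyone (king).
Ueda cannot reach Ferri, Pham, Nkem, Gupta, Kask, Xu in two steps.
Kings: Pham, Nkem, Kask, Xu — 4.

4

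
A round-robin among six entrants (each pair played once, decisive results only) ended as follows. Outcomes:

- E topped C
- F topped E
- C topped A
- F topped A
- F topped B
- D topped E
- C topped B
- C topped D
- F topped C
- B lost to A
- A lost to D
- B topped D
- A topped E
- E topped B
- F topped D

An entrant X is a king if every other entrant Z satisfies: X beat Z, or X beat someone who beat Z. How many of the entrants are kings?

A cannot reach F in two steps.
B cannot reach C, F in two steps.
C cannot reach F in two steps.
D cannot reach F in two steps.
E cannot reach F in two steps.
F reaches everyone (king).
Kings: F — 1.

1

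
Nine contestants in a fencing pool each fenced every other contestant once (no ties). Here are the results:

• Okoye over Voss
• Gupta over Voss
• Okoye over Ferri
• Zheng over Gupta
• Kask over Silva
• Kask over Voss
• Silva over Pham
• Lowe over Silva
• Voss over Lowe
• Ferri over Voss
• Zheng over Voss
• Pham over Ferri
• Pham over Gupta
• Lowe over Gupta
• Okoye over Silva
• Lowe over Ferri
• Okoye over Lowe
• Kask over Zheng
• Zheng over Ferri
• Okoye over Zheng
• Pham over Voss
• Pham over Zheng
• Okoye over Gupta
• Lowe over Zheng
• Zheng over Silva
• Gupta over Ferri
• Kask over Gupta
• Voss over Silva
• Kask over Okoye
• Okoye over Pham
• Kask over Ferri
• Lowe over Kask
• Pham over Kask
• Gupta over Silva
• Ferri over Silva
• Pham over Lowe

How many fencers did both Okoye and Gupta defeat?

3

Okoye beat: Gupta, Zheng, Voss, Lowe, Ferri, Silva, Pham.
Gupta beat: Voss, Ferri, Silva.
Both beat: Voss, Ferri, Silva — 3.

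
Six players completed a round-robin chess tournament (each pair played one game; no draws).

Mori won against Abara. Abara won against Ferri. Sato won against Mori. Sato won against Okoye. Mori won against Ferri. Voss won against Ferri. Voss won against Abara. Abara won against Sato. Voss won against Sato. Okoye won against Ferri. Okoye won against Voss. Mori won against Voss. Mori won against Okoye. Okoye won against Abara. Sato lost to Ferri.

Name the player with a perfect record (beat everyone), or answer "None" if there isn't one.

None

Highest win total is Mori with 4 (out of 5 possible).
Mori lost to Sato, so no player went undefeated.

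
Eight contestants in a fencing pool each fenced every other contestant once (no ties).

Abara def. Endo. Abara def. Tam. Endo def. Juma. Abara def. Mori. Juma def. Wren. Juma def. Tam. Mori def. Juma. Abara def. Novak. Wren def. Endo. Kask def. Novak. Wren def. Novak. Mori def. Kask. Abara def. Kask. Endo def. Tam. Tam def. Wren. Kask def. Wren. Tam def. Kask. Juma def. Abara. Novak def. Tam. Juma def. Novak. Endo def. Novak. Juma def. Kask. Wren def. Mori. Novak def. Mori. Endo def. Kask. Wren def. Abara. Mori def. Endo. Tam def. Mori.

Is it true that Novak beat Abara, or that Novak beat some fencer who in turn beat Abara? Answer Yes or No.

Novak did not beat Abara directly.
Novak beat Mori, Tam, but each of them lost to Abara. No two-step path.

No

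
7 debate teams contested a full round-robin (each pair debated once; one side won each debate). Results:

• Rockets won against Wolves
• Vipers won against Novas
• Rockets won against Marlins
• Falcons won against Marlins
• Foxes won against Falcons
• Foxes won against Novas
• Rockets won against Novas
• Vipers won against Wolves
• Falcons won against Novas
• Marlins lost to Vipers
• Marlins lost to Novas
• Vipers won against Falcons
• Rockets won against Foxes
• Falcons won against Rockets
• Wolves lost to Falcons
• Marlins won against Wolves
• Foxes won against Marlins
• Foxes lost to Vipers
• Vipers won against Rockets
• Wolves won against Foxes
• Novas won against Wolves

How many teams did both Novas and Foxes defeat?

Novas beat: Marlins, Wolves.
Foxes beat: Marlins, Novas, Falcons.
Both beat: Marlins — 1.

1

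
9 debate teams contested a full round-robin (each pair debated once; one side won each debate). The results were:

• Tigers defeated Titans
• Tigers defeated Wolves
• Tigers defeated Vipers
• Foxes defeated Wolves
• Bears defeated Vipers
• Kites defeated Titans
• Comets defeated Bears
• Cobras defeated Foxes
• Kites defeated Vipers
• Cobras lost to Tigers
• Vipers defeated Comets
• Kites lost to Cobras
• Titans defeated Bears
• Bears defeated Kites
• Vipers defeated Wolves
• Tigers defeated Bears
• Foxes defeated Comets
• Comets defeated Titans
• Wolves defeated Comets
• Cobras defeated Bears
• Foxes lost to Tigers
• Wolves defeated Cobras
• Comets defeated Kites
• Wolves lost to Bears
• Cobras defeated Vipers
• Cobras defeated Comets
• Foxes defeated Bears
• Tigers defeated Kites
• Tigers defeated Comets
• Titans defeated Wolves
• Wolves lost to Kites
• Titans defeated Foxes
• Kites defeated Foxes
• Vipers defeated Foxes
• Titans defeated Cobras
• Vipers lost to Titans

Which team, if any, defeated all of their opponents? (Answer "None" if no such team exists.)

Tigers

Tigers has 8 wins out of 8 opponents — a perfect record.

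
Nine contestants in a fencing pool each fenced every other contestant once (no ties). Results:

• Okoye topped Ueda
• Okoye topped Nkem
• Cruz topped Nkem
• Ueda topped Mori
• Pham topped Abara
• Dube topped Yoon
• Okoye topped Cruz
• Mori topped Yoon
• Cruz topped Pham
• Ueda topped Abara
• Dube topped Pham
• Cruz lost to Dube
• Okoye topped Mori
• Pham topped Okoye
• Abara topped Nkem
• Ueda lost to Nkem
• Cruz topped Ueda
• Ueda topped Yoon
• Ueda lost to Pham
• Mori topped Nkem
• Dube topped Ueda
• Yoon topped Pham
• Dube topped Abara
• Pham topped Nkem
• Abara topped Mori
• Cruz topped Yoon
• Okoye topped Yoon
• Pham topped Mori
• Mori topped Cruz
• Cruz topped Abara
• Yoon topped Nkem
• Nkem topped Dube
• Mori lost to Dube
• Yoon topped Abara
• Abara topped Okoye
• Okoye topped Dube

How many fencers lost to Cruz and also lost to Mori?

2

Cruz beat: Abara, Ueda, Yoon, Nkem, Pham.
Mori beat: Yoon, Nkem, Cruz.
Both beat: Yoon, Nkem — 2.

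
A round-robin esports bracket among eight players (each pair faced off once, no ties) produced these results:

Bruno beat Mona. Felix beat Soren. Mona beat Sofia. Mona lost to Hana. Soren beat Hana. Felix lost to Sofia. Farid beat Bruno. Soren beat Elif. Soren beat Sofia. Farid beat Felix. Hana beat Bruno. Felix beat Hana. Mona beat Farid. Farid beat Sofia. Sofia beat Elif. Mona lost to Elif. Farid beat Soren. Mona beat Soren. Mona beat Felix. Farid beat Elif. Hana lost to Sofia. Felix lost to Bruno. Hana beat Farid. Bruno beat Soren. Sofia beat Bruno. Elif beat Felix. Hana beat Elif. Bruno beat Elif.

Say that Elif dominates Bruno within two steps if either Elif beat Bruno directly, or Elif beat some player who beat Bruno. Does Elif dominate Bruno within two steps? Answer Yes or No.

Elif did not beat Bruno directly.
Elif beat Mona, Felix, but each of them lost to Bruno. No two-step path.

No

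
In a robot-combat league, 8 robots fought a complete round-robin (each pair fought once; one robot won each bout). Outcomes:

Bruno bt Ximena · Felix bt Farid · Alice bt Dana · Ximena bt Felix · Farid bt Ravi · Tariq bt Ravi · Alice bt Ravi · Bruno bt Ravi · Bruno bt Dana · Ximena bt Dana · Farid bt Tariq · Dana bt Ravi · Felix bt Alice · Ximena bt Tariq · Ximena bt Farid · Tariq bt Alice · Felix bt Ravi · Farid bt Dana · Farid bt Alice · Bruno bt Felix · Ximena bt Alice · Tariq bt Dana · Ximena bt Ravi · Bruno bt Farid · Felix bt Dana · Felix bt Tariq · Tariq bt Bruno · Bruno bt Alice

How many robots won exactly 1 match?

Win totals: Bruno 6, Farid 4, Ravi 0, Ximena 6, Felix 5, Tariq 4, Dana 1, Alice 2.
Exactly 1: Dana — 1 robot.

1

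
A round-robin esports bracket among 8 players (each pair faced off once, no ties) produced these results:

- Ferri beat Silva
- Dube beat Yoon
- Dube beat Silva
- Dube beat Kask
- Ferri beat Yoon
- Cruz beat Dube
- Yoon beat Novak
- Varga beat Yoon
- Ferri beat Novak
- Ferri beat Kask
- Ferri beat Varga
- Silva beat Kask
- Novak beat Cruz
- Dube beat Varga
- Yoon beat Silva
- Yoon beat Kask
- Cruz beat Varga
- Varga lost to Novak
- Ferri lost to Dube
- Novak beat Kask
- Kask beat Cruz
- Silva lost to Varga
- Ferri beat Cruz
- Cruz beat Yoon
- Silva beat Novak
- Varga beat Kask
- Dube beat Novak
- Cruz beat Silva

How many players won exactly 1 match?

1

Win totals: Novak 3, Kask 1, Ferri 6, Yoon 3, Cruz 4, Dube 6, Varga 3, Silva 2.
Exactly 1: Kask — 1 player.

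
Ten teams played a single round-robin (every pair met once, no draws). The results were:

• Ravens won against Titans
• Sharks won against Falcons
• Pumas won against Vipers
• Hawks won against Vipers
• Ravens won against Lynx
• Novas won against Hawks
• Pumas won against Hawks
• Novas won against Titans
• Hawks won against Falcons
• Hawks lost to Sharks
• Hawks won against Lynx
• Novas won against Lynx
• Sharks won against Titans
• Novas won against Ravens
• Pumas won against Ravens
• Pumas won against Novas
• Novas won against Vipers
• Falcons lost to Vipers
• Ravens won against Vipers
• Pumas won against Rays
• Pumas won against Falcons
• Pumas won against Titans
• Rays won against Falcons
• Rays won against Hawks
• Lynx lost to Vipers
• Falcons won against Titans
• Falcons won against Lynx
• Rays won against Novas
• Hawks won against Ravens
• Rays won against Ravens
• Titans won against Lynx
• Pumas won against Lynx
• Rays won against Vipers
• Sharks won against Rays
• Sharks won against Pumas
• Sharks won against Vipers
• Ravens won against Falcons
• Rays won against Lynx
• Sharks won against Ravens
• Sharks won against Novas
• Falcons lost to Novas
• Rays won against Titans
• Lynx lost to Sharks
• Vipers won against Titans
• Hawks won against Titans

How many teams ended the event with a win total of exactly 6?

1

Win totals: Lynx 0, Titans 1, Hawks 5, Sharks 9, Novas 6, Ravens 4, Vipers 3, Rays 7, Falcons 2, Pumas 8.
Exactly 6: Novas — 1 team.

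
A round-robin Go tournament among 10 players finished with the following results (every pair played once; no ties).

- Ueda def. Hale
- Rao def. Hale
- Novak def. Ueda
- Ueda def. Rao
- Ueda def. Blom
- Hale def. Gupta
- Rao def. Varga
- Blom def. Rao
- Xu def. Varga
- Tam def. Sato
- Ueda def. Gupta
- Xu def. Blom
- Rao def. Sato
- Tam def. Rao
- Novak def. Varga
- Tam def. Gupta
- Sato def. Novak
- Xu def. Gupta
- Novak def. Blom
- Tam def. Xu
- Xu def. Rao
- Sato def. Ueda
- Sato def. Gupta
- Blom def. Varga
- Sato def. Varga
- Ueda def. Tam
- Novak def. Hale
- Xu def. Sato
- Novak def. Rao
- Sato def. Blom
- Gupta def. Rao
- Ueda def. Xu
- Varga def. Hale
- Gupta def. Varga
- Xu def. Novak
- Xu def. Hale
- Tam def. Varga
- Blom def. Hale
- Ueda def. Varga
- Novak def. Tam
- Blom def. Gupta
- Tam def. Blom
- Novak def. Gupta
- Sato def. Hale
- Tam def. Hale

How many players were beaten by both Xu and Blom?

4

Xu beat: Rao, Blom, Novak, Gupta, Varga, Sato, Hale.
Blom beat: Rao, Gupta, Varga, Hale.
Both beat: Rao, Gupta, Varga, Hale — 4.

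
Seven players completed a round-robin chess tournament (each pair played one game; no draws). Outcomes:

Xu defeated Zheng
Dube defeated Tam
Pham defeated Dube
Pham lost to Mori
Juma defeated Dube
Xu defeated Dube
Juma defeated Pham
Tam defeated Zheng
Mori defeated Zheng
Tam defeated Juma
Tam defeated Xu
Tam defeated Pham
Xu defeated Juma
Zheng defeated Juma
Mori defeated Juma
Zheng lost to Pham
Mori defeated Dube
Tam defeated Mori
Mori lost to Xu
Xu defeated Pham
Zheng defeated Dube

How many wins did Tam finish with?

5

Tam's results: beat Mori, Pham, Zheng, Juma, Xu; lost to Dube.
That is 5 wins.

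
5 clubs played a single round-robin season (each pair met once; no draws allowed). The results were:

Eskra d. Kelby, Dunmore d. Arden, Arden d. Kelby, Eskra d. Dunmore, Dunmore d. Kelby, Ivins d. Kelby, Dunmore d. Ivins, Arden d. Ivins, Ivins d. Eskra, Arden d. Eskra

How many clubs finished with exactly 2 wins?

Win totals: Dunmore 3, Arden 3, Kelby 0, Eskra 2, Ivins 2.
Exactly 2: Eskra, Ivins — 2 clubs.

2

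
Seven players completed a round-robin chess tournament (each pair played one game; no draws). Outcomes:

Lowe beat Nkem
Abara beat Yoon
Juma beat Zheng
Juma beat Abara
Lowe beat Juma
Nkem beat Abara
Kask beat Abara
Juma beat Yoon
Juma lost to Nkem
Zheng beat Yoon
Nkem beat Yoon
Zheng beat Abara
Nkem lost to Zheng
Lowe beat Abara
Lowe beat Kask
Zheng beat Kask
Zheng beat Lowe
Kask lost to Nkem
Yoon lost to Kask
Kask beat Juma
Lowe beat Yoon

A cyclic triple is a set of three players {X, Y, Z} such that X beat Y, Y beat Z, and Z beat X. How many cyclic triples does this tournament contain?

Win totals: Lowe 5, Yoon 0, Nkem 4, Juma 3, Kask 3, Zheng 5, Abara 1.
A player with w wins dominates both others in C(w,2) triples; summing gives 10 + 0 + 6 + 3 + 3 + 10 + 0 = 32 transitive triples.
Total triples C(7,3) = 35, so cyclic triples = 35 − 32 = 3.

3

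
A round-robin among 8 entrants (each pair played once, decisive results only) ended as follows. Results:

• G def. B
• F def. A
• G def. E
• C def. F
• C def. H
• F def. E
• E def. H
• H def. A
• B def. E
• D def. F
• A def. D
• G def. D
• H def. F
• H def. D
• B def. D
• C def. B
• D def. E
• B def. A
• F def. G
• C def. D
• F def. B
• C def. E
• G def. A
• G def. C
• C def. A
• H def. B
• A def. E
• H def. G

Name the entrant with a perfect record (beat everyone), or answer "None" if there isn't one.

Highest win total is C with 6 (out of 7 possible).
C lost to G, so no entrant went undefeated.

None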